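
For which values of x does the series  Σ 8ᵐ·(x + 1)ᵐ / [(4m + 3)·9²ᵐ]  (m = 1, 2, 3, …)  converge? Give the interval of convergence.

[-89/8, 73/8)

The ratio of consecutive coefficients is [(4m + 3)/(4(m+1) + 3)] · 8/81 → 8/81.
The series converges when 8/81 · |x + 1| < 1, giving R = 81/8.
When x = 73/8, the terms are asymptotic to a nonzero constant times 1/m, so the series diverges by limit comparison with Σ 1/m.
Endpoint x = -89/8: convergence follows from the alternating series test (terms decrease monotonically to 0).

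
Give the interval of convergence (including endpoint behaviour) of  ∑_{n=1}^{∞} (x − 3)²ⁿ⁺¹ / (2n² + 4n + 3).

[2, 4]

Ratio test: |a_{n+1}/a_n| = (2n² + 4n + 3)/(2(n+1)² + 4(n+1) + 3) → 1 as n → ∞.
Successive powers of (x − 3) differ by 2, so the series converges when |x − 3|² · 1 < 1, i.e. |x − 3| < √(1) = 1. So R = 1.
Check x = 4: the terms are on the order of 1/n², so the series converges absolutely by comparison with the p-series (p = 2 > 1).
When x = 2, absolute convergence follows by limit comparison with Σ 1/n².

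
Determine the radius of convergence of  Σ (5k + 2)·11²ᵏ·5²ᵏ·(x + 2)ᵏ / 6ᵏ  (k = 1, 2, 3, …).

R = 6/3025

By the ratio test, |a_{k+1}/a_k| = [(5(k+1) + 2)/(5k + 2)] · 121·25/6 → 3025/6.
Convergence for |x + 2| · 3025/6 < 1, i.e. |x + 2| < 6/3025. So R = 6/3025.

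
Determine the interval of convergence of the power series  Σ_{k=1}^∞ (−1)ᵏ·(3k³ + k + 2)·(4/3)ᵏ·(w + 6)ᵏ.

The ratio of consecutive coefficients is [(3(k+1)³ + (k+1) + 2)/(3k³ + k + 2)] · 4/3 → 4/3.
Hence the series converges for |w + 6| < 1/(4/3) = 3/4, so the radius of convergence is 3/4.
When w = -21/4, the terms have absolute value of order k³, which does not tend to 0, so the series diverges by the divergence test.
Endpoint w = -27/4: the k-th term does not approach 0; divergence by the term test.

(-27/4, -21/4)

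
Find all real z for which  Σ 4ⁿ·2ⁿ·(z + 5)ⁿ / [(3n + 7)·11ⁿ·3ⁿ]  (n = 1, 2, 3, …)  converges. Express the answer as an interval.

[-73/8, -7/8)

Ratio test: |a_{n+1}/a_n| = [(3n + 7)/(3(n+1) + 7)] · 4·2/(11·3) → 8/33 as n → ∞.
Convergence for |z + 5| · 8/33 < 1, i.e. |z + 5| < 33/8. So R = 33/8.
At z = -7/8: the terms behave like c/n; limit comparison with the harmonic series gives divergence.
At z = -73/8: an alternating series whose terms decrease to 0 in absolute value, so it converges by the Leibniz criterion.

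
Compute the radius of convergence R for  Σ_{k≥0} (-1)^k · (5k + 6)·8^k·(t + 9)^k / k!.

R = ∞

The ratio of consecutive coefficients is (5(k+1) + 6)/(5k + 6) · 8 · 1/(k+1) → 0.
The limit is 0, so the series converges for all t; R = ∞.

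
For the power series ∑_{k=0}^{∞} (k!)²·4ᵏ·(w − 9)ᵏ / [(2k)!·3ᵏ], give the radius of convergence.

By the ratio test, |a_{k+1}/a_k| = (k+1)²/[(2k+1)·(2k+2)] · 4/3 → 1/3.
Hence the series converges for |w − 9| < 1/(1/3) = 3, so the radius of convergence is 3.

R = 3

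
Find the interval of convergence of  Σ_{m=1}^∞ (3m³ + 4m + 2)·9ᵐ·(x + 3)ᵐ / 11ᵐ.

By the ratio test, |a_{m+1}/a_m| = [(3(m+1)³ + 4(m+1) + 2)/(3m³ + 4m + 2)] · 9/11 → 9/11.
Thus R = 1/(9/11) = 11/9.
Endpoint x = -16/9: the terms have absolute value of order m³, which does not tend to 0, so the series diverges by the divergence test.
When x = -38/9, the terms do not tend to 0, so the series diverges.

(-38/9, -16/9)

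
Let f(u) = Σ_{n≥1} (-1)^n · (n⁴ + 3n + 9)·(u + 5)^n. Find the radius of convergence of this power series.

Ratio test: |a_{n+1}/a_n| = ((n+1)⁴ + 3(n+1) + 9)/(n⁴ + 3n + 9) → 1 as n → ∞.
So the series converges when |u + 5| < 1 and diverges when |u + 5| > 1; R = 1.

R = 1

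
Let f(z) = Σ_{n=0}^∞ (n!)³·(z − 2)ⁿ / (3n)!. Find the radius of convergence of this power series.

Apply the ratio test: |a_{n+1}| / |a_n| = (n+1)³/[(3n+1)·(3n+2)·(3n+3)], which tends to 1/27 as n → ∞.
Thus R = 1/(1/27) = 27.

R = 27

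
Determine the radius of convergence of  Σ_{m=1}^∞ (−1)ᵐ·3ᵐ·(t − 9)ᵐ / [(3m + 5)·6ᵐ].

R = 2

By the ratio test, |a_{m+1}/a_m| = [(3m + 5)/(3(m+1) + 5)] · 3/6 → 1/2.
Convergence for |t − 9| · 1/2 < 1, i.e. |t − 9| < 2. So R = 2.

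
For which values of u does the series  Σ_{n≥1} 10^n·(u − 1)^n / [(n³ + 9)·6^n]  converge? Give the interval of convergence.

[2/5, 8/5]

Apply the ratio test: |a_{n+1}| / |a_n| = [(n³ + 9)/((n+1)³ + 9)] · 10/6, which tends to 5/3 as n → ∞.
The series converges when 5/3 · |u − 1| < 1, giving R = 3/5.
Endpoint u = 8/5: the terms are on the order of 1/n³, so the series converges absolutely by comparison with the p-series (p = 3 > 1).
When u = 2/5, the series is dominated by a constant times Σ 1/n³, which converges (p = 3 > 1).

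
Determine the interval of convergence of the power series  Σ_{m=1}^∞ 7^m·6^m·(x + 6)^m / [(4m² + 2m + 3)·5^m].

The ratio of consecutive coefficients is [(4m² + 2m + 3)/(4(m+1)² + 2(m+1) + 3)] · 7·6/5 → 42/5.
Convergence for |x + 6| · 42/5 < 1, i.e. |x + 6| < 5/42. So R = 5/42.
When x = -247/42, absolute convergence follows by limit comparison with Σ 1/m².
At x = -257/42: absolute convergence follows by limit comparison with Σ 1/m².

[-257/42, -247/42]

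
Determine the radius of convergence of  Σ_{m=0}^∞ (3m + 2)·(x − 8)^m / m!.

R = ∞

By the ratio test, |a_{m+1}/a_m| = (3(m+1) + 2)/(3m + 2) · 1/(m+1) → 0.
The ratio tends to 0 regardless of x, hence R = ∞.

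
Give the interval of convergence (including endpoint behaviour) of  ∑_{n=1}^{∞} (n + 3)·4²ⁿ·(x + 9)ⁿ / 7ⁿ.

Apply the ratio test: |a_{n+1}| / |a_n| = [((n+1) + 3)/(n + 3)] · 16/7, which tends to 16/7 as n → ∞.
Hence the series converges for |x + 9| < 1/(16/7) = 7/16, so the radius of convergence is 7/16.
Check x = -137/16: the n-th term does not approach 0; divergence by the term test.
Check x = -151/16: the terms have absolute value of order n, which does not tend to 0, so the series diverges by the divergence test.

(-151/16, -137/16)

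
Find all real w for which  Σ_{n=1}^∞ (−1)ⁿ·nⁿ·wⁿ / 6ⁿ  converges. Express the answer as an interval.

Applying the root test, |a_n|^(1/n) = n/6 → ∞.
Since the n-th root of |a_n| is unbounded, the series converges only at w = 0; R = 0.

{0}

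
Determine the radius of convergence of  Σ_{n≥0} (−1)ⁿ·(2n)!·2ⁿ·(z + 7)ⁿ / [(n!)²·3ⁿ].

The ratio of consecutive coefficients is (2n+1)·(2n+2)/(n+1)² · 2/3 → 8/3.
Convergence for |z + 7| · 8/3 < 1, i.e. |z + 7| < 3/8. So R = 3/8.

R = 3/8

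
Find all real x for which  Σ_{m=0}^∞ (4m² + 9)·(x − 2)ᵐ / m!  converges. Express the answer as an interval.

Ratio test: |a_{m+1}/a_m| = (4(m+1)² + 9)/(4m² + 9) · 1/(m+1) → 0 as m → ∞.
The limit is 0, so the series converges for all x; R = ∞.

(−∞, ∞)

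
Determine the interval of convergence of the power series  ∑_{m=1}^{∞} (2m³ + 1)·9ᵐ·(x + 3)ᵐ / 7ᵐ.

(-34/9, -20/9)

By the ratio test, |a_{m+1}/a_m| = [(2(m+1)³ + 1)/(2m³ + 1)] · 9/7 → 9/7.
Thus R = 1/(9/7) = 7/9.
When x = -20/9, the terms have absolute value of order m³, which does not tend to 0, so the series diverges by the divergence test.
Endpoint x = -34/9: the m-th term does not approach 0; divergence by the term test.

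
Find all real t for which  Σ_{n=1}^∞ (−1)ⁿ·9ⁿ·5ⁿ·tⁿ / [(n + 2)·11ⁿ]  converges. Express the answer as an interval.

(-11/45, 11/45]

Ratio test: |a_{n+1}/a_n| = [(n + 2)/((n+1) + 2)] · 9·5/11 → 45/11 as n → ∞.
Thus R = 1/(45/11) = 11/45.
Check t = 11/45: the terms alternate in sign and decrease monotonically to 0 in absolute value (size ~ c/n), so the alternating series test gives convergence.
Endpoint t = -11/45: comparison with the harmonic series Σ 1/n shows the series diverges.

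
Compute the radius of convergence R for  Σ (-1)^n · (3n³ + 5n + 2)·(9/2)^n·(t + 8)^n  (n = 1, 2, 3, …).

R = 2/9

Apply the ratio test: |a_{n+1}| / |a_n| = [(3(n+1)³ + 5(n+1) + 2)/(3n³ + 5n + 2)] · 9/2, which tends to 9/2 as n → ∞.
Hence the series converges for |t + 8| < 1/(9/2) = 2/9, so the radius of convergence is 2/9.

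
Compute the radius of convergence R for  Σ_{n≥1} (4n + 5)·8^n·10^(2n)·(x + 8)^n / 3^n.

R = 3/800

The ratio of consecutive coefficients is [(4(n+1) + 5)/(4n + 5)] · 8·100/3 → 800/3.
Hence the series converges for |x + 8| < 1/(800/3) = 3/800, so the radius of convergence is 3/800.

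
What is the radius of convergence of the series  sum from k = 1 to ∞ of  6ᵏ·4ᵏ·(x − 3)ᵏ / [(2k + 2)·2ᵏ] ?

The ratio of consecutive coefficients is [(2k + 2)/(2(k+1) + 2)] · 6·4/2 → 12.
Thus R = 1/(12) = 1/12.

R = 1/12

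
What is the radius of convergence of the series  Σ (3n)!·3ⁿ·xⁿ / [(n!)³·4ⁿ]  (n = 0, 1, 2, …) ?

R = 4/81

The ratio of consecutive coefficients is (3n+1)·(3n+2)·(3n+3)/(n+1)³ · 3/4 → 81/4.
Thus R = 1/(81/4) = 4/81.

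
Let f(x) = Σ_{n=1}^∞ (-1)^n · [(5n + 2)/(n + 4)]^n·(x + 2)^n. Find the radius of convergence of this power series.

Root test: |a_n|^(1/n) = (5n + 2)/(n + 4) → 5.
Thus R = 1/(5) = 1/5.

R = 1/5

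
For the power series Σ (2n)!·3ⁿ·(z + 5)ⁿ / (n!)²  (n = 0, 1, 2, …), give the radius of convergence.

By the ratio test, |a_{n+1}/a_n| = (2n+1)·(2n+2)/(n+1)² · 3 → 12.
Thus R = 1/(12) = 1/12.

R = 1/12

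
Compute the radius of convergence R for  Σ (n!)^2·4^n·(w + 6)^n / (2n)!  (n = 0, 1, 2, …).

By the ratio test, |a_{n+1}/a_n| = (n+1)²/[(2n+1)·(2n+2)] · 4 → 1.
Convergence for |w + 6| < 1, so R = 1.

R = 1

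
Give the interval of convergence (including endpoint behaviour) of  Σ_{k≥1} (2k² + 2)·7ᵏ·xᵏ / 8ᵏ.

Apply the ratio test: |a_{k+1}| / |a_k| = [(2(k+1)² + 2)/(2k² + 2)] · 7/8, which tends to 7/8 as k → ∞.
Convergence for |x| · 7/8 < 1, i.e. |x| < 8/7. So R = 8/7.
Endpoint x = 8/7: the terms do not tend to 0, so the series diverges.
Check x = -8/7: the k-th term does not approach 0; divergence by the term test.

(-8/7, 8/7)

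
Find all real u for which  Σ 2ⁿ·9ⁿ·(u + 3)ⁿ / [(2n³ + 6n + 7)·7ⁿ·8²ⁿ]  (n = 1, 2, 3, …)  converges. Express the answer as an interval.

By the ratio test, |a_{n+1}/a_n| = [(2n³ + 6n + 7)/(2(n+1)³ + 6(n+1) + 7)] · 2·9/(7·64) → 9/224.
Thus R = 1/(9/224) = 224/9.
Check u = 197/9: absolute convergence follows by limit comparison with Σ 1/n³.
When u = -251/9, the series is dominated by a constant times Σ 1/n³, which converges (p = 3 > 1).

[-251/9, 197/9]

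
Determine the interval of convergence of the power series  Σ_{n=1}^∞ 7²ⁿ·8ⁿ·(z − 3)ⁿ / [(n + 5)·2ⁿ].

[587/196, 589/196)

Ratio test: |a_{n+1}/a_n| = [(n + 5)/((n+1) + 5)] · 49·8/2 → 196 as n → ∞.
The series converges when 196 · |z − 3| < 1, giving R = 1/196.
Endpoint z = 589/196: the terms are asymptotic to a nonzero constant times 1/n, so the series diverges by limit comparison with Σ 1/n.
When z = 587/196, an alternating series whose terms decrease to 0 in absolute value, so it converges by the Leibniz criterion.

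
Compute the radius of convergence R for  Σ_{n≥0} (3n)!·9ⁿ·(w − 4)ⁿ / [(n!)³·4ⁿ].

R = 4/243

By the ratio test, |a_{n+1}/a_n| = (3n+1)·(3n+2)·(3n+3)/(n+1)³ · 9/4 → 243/4.
Hence the series converges for |w − 4| < 1/(243/4) = 4/243, so the radius of convergence is 4/243.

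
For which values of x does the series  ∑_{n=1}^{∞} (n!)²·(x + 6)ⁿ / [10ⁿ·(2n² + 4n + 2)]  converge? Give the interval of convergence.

{-6}

The ratio of consecutive coefficients is (n+1)² · 1/10 · (2n² + 4n + 2)/(2(n+1)² + 4(n+1) + 2) → ∞.
The ratio grows without bound, so the series diverges whenever (x + 6) ≠ 0; it converges only at x = -6. R = 0.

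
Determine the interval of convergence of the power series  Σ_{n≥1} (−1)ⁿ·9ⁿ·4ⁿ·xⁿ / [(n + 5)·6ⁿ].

(-1/6, 1/6]

Apply the ratio test: |a_{n+1}| / |a_n| = [(n + 5)/((n+1) + 5)] · 9·4/6, which tends to 6 as n → ∞.
The series converges when 6 · |x| < 1, giving R = 1/6.
Endpoint x = 1/6: an alternating series whose terms decrease to 0 in absolute value, so it converges by the Leibniz criterion.
When x = -1/6, the terms are asymptotic to a nonzero constant times 1/n, so the series diverges by limit comparison with Σ 1/n.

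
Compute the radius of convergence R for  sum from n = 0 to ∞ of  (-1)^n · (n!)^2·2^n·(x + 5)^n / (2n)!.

R = 2

The ratio of consecutive coefficients is (n+1)²/[(2n+1)·(2n+2)] · 2 → 1/2.
The series converges when 1/2 · |x + 5| < 1, giving R = 2.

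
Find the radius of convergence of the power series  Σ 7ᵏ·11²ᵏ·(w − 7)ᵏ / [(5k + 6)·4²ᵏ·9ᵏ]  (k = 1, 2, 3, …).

R = 144/847

Ratio test: |a_{k+1}/a_k| = [(5k + 6)/(5(k+1) + 6)] · 7·121/(16·9) → 847/144 as k → ∞.
Thus R = 1/(847/144) = 144/847.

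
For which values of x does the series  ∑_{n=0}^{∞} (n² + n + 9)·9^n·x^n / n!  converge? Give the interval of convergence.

(−∞, ∞)

By the ratio test, |a_{n+1}/a_n| = ((n+1)² + (n+1) + 9)/(n² + n + 9) · 9 · 1/(n+1) → 0.
The limit is 0, so the series converges for all x; R = ∞.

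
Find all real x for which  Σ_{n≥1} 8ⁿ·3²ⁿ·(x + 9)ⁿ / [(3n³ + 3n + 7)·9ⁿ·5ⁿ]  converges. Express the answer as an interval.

[-77/8, -67/8]

Apply the ratio test: |a_{n+1}| / |a_n| = [(3n³ + 3n + 7)/(3(n+1)³ + 3(n+1) + 7)] · 8·9/(9·5), which tends to 8/5 as n → ∞.
Hence the series converges for |x + 9| < 1/(8/5) = 5/8, so the radius of convergence is 5/8.
When x = -67/8, the terms are on the order of 1/n³, so the series converges absolutely by comparison with the p-series (p = 3 > 1).
Endpoint x = -77/8: the terms are on the order of 1/n³, so the series converges absolutely by comparison with the p-series (p = 3 > 1).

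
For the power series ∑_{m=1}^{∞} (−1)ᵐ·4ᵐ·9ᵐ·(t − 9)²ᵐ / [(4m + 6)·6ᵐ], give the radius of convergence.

Apply the ratio test: |a_{m+1}| / |a_m| = [(4m + 6)/(4(m+1) + 6)] · 4·9/6, which tends to 6 as m → ∞.
Since the exponent of (t − 9) increases by 2 each term, convergence requires |t − 9|² < 1/6, hence R = √6/6.

R = √6/6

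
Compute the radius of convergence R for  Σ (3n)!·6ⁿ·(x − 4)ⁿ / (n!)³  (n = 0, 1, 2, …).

Apply the ratio test: |a_{n+1}| / |a_n| = (3n+1)·(3n+2)·(3n+3)/(n+1)³ · 6, which tends to 162 as n → ∞.
Convergence for |x − 4| · 162 < 1, i.e. |x − 4| < 1/162. So R = 1/162.

R = 1/162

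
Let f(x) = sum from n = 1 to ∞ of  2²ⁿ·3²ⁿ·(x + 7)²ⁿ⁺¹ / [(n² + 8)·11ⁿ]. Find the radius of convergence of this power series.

R = √11/6

By the ratio test, |a_{n+1}/a_n| = [(n² + 8)/((n+1)² + 8)] · 4·9/11 → 36/11.
Successive powers of (x + 7) differ by 2, so the series converges when |x + 7|² · 36/11 < 1, i.e. |x + 7| < √(11/36). So R = √11/6.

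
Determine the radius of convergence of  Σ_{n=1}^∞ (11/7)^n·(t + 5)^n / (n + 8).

The ratio of consecutive coefficients is [(n + 8)/((n+1) + 8)] · 11/7 → 11/7.
Convergence for |t + 5| · 11/7 < 1, i.e. |t + 5| < 7/11. So R = 7/11.

R = 7/11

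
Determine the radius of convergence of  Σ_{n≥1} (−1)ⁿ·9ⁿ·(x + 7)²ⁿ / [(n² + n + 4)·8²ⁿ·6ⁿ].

The ratio of consecutive coefficients is [(n² + n + 4)/((n+1)² + (n+1) + 4)] · 9/(64·6) → 3/128.
Successive powers of (x + 7) differ by 2, so the series converges when |x + 7|² · 3/128 < 1, i.e. |x + 7| < √(128/3). So R = 8√6/3.

R = 8√6/3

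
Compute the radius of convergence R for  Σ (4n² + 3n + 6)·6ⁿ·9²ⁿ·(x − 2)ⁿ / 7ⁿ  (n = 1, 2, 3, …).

By the ratio test, |a_{n+1}/a_n| = [(4(n+1)² + 3(n+1) + 6)/(4n² + 3n + 6)] · 6·81/7 → 486/7.
The series converges when 486/7 · |x − 2| < 1, giving R = 7/486.

R = 7/486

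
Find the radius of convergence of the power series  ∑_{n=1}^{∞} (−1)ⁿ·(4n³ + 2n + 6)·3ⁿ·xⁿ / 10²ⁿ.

R = 100/3

By the ratio test, |a_{n+1}/a_n| = [(4(n+1)³ + 2(n+1) + 6)/(4n³ + 2n + 6)] · 3/100 → 3/100.
Convergence for |x| · 3/100 < 1, i.e. |x| < 100/3. So R = 100/3.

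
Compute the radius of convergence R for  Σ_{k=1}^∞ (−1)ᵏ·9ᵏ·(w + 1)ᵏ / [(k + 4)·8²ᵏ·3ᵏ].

The ratio of consecutive coefficients is [(k + 4)/((k+1) + 4)] · 9/(64·3) → 3/64.
Thus R = 1/(3/64) = 64/3.

R = 64/3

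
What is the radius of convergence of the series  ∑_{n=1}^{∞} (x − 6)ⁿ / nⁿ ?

R = ∞

By the Cauchy root test, |a_n|^(1/n) = 1/n → 0.
The limit is 0 for every x, so R = ∞.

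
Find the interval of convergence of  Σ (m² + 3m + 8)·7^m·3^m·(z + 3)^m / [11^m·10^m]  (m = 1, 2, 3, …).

The ratio of consecutive coefficients is [((m+1)² + 3(m+1) + 8)/(m² + 3m + 8)] · 7·3/(11·10) → 21/110.
The series converges when 21/110 · |z + 3| < 1, giving R = 110/21.
At z = 47/21: the m-th term does not approach 0; divergence by the term test.
At z = -173/21: the terms have absolute value of order m², which does not tend to 0, so the series diverges by the divergence test.

(-173/21, 47/21)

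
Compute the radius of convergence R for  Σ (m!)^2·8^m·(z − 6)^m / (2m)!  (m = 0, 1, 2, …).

R = 1/2

Apply the ratio test: |a_{m+1}| / |a_m| = (m+1)²/[(2m+1)·(2m+2)] · 8, which tends to 2 as m → ∞.
Convergence for |z − 6| · 2 < 1, i.e. |z − 6| < 1/2. So R = 1/2.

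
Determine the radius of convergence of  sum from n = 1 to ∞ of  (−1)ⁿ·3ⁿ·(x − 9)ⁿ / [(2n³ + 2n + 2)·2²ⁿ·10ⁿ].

By the ratio test, |a_{n+1}/a_n| = [(2n³ + 2n + 2)/(2(n+1)³ + 2(n+1) + 2)] · 3/(4·10) → 3/40.
Hence the series converges for |x − 9| < 1/(3/40) = 40/3, so the radius of convergence is 40/3.

R = 40/3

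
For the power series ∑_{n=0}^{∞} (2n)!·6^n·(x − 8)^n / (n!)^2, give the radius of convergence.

R = 1/24

Ratio test: |a_{n+1}/a_n| = (2n+1)·(2n+2)/(n+1)² · 6 → 24 as n → ∞.
Convergence for |x − 8| · 24 < 1, i.e. |x − 8| < 1/24. So R = 1/24.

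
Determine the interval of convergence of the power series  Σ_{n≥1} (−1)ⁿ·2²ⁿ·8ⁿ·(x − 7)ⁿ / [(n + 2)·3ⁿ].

(221/32, 227/32]

Apply the ratio test: |a_{n+1}| / |a_n| = [(n + 2)/((n+1) + 2)] · 4·8/3, which tends to 32/3 as n → ∞.
Hence the series converges for |x − 7| < 1/(32/3) = 3/32, so the radius of convergence is 3/32.
Check x = 227/32: an alternating series whose terms decrease to 0 in absolute value, so it converges by the Leibniz criterion.
Check x = 221/32: comparison with the harmonic series Σ 1/n shows the series diverges.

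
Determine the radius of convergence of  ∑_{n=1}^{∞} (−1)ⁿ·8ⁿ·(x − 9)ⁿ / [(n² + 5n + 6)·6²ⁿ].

R = 9/2

By the ratio test, |a_{n+1}/a_n| = [(n² + 5n + 6)/((n+1)² + 5(n+1) + 6)] · 8/36 → 2/9.
Hence the series converges for |x − 9| < 1/(2/9) = 9/2, so the radius of convergence is 9/2.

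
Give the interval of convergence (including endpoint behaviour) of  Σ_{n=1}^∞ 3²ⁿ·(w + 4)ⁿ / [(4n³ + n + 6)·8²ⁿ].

Ratio test: |a_{n+1}/a_n| = [(4n³ + n + 6)/(4(n+1)³ + (n+1) + 6)] · 9/64 → 9/64 as n → ∞.
Hence the series converges for |w + 4| < 1/(9/64) = 64/9, so the radius of convergence is 64/9.
Endpoint w = 28/9: the series is dominated by a constant times Σ 1/n³, which converges (p = 3 > 1).
Check w = -100/9: the terms are on the order of 1/n³, so the series converges absolutely by comparison with the p-series (p = 3 > 1).

[-100/9, 28/9]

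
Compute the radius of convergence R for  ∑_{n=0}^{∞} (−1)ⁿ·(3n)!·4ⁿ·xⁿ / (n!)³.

Ratio test: |a_{n+1}/a_n| = (3n+1)·(3n+2)·(3n+3)/(n+1)³ · 4 → 108 as n → ∞.
Thus R = 1/(108) = 1/108.

R = 1/108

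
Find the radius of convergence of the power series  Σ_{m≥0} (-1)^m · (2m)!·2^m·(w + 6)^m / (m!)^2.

R = 1/8

The ratio of consecutive coefficients is (2m+1)·(2m+2)/(m+1)² · 2 → 8.
Thus R = 1/(8) = 1/8.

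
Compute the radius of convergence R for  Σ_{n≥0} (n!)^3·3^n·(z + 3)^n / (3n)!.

R = 9

The ratio of consecutive coefficients is (n+1)³/[(3n+1)·(3n+2)·(3n+3)] · 3 → 1/9.
Convergence for |z + 3| · 1/9 < 1, i.e. |z + 3| < 9. So R = 9.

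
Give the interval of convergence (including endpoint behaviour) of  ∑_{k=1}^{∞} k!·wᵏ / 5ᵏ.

{0}

Ratio test: |a_{k+1}/a_k| = (k+1) · 1/5 → ∞ as k → ∞.
The ratio grows without bound, so the series diverges whenever w ≠ 0; it converges only at w = 0. R = 0.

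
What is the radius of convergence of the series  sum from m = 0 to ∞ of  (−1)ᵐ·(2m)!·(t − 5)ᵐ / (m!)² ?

Apply the ratio test: |a_{m+1}| / |a_m| = (2m+1)·(2m+2)/(m+1)², which tends to 4 as m → ∞.
The series converges when 4 · |t − 5| < 1, giving R = 1/4.

R = 1/4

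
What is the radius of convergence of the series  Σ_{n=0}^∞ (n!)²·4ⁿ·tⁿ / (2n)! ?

By the ratio test, |a_{n+1}/a_n| = (n+1)²/[(2n+1)·(2n+2)] · 4 → 1.
Convergence for |t| < 1, so R = 1.

R = 1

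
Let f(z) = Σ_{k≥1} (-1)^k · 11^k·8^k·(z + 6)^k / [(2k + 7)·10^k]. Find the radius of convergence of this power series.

R = 5/44

Ratio test: |a_{k+1}/a_k| = [(2k + 7)/(2(k+1) + 7)] · 11·8/10 → 44/5 as k → ∞.
Thus R = 1/(44/5) = 5/44.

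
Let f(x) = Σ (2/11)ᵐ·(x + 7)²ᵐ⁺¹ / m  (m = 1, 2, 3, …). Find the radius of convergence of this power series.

R = √22/2

Ratio test: |a_{m+1}/a_m| = [m/(m+1)] · 2/11 → 2/11 as m → ∞.
Writing y = (x + 7)², the series in y has radius 11/2, so |x + 7| < √(11/2) and R = √22/2.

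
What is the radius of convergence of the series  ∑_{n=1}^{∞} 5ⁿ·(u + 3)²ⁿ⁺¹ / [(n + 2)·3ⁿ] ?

The ratio of consecutive coefficients is [(n + 2)/((n+1) + 2)] · 5/3 → 5/3.
Successive powers of (u + 3) differ by 2, so the series converges when |u + 3|² · 5/3 < 1, i.e. |u + 3| < √(3/5). So R = √15/5.

R = √15/5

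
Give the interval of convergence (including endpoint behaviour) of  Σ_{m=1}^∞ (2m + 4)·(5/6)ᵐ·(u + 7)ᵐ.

Ratio test: |a_{m+1}/a_m| = [(2(m+1) + 4)/(2m + 4)] · 5/6 → 5/6 as m → ∞.
Convergence for |u + 7| · 5/6 < 1, i.e. |u + 7| < 6/5. So R = 6/5.
Check u = -29/5: the terms have absolute value of order m, which does not tend to 0, so the series diverges by the divergence test.
Endpoint u = -41/5: the terms do not tend to 0, so the series diverges.

(-41/5, -29/5)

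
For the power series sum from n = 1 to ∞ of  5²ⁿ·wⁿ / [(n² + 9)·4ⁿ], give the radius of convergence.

Apply the ratio test: |a_{n+1}| / |a_n| = [(n² + 9)/((n+1)² + 9)] · 25/4, which tends to 25/4 as n → ∞.
Thus R = 1/(25/4) = 4/25.

R = 4/25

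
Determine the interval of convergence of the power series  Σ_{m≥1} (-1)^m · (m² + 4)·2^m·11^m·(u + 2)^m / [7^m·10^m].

(-57/11, 13/11)

By the ratio test, |a_{m+1}/a_m| = [((m+1)² + 4)/(m² + 4)] · 2·11/(7·10) → 11/35.
Hence the series converges for |u + 2| < 1/(11/35) = 35/11, so the radius of convergence is 35/11.
At u = 13/11: the terms do not tend to 0, so the series diverges.
Check u = -57/11: the terms have absolute value of order m², which does not tend to 0, so the series diverges by the divergence test.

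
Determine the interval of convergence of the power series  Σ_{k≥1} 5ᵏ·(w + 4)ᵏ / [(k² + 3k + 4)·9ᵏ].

The ratio of consecutive coefficients is [(k² + 3k + 4)/((k+1)² + 3(k+1) + 4)] · 5/9 → 5/9.
Hence the series converges for |w + 4| < 1/(5/9) = 9/5, so the radius of convergence is 9/5.
Endpoint w = -11/5: the terms are on the order of 1/k², so the series converges absolutely by comparison with the p-series (p = 2 > 1).
When w = -29/5, the series is dominated by a constant times Σ 1/k², which converges (p = 2 > 1).

[-29/5, -11/5]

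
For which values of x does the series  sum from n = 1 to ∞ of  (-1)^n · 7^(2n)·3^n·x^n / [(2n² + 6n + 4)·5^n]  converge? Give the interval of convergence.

Ratio test: |a_{n+1}/a_n| = [(2n² + 6n + 4)/(2(n+1)² + 6(n+1) + 4)] · 49·3/5 → 147/5 as n → ∞.
Hence the series converges for |x| < 1/(147/5) = 5/147, so the radius of convergence is 5/147.
When x = 5/147, the series is dominated by a constant times Σ 1/n², which converges (p = 2 > 1).
When x = -5/147, the terms are on the order of 1/n², so the series converges absolutely by comparison with the p-series (p = 2 > 1).

[-5/147, 5/147]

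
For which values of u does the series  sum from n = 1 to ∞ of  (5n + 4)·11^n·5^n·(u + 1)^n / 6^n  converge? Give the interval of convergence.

(-61/55, -49/55)

The ratio of consecutive coefficients is [(5(n+1) + 4)/(5n + 4)] · 11·5/6 → 55/6.
Hence the series converges for |u + 1| < 1/(55/6) = 6/55, so the radius of convergence is 6/55.
At u = -49/55: the terms do not tend to 0, so the series diverges.
Endpoint u = -61/55: the terms have absolute value of order n, which does not tend to 0, so the series diverges by the divergence test.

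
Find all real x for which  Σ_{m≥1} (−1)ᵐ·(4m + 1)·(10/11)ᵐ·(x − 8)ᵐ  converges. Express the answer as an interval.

Ratio test: |a_{m+1}/a_m| = [(4(m+1) + 1)/(4m + 1)] · 10/11 → 10/11 as m → ∞.
Convergence for |x − 8| · 10/11 < 1, i.e. |x − 8| < 11/10. So R = 11/10.
Check x = 91/10: the terms have absolute value of order m, which does not tend to 0, so the series diverges by the divergence test.
Check x = 69/10: the terms have absolute value of order m, which does not tend to 0, so the series diverges by the divergence test.

(69/10, 91/10)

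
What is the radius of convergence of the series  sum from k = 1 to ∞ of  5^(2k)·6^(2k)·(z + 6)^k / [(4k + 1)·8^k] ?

By the ratio test, |a_{k+1}/a_k| = [(4k + 1)/(4(k+1) + 1)] · 25·36/8 → 225/2.
Thus R = 1/(225/2) = 2/225.

R = 2/225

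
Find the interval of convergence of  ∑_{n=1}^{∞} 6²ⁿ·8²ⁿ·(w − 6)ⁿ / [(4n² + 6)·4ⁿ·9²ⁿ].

Apply the ratio test: |a_{n+1}| / |a_n| = [(4n² + 6)/(4(n+1)² + 6)] · 36·64/(4·81), which tends to 64/9 as n → ∞.
The series converges when 64/9 · |w − 6| < 1, giving R = 9/64.
At w = 393/64: the series is dominated by a constant times Σ 1/n², which converges (p = 2 > 1).
At w = 375/64: absolute convergence follows by limit comparison with Σ 1/n².

[375/64, 393/64]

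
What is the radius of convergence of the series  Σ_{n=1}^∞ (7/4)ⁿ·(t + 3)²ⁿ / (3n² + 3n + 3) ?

Apply the ratio test: |a_{n+1}| / |a_n| = [(3n² + 3n + 3)/(3(n+1)² + 3(n+1) + 3)] · 7/4, which tends to 7/4 as n → ∞.
Writing y = (t + 3)², the series in y has radius 4/7, so |t + 3| < √(4/7) and R = 2√7/7.

R = 2√7/7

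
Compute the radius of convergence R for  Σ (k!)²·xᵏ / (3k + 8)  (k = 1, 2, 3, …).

R = 0

Apply the ratio test: |a_{k+1}| / |a_k| = (k+1)² · (3k + 8)/(3(k+1) + 8), which tends to ∞ as k → ∞.
The ratio grows without bound, so the series diverges whenever x ≠ 0; it converges only at x = 0. R = 0.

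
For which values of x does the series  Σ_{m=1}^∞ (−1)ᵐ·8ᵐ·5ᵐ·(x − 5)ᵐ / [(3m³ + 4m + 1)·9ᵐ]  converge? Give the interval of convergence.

By the ratio test, |a_{m+1}/a_m| = [(3m³ + 4m + 1)/(3(m+1)³ + 4(m+1) + 1)] · 8·5/9 → 40/9.
Convergence for |x − 5| · 40/9 < 1, i.e. |x − 5| < 9/40. So R = 9/40.
Check x = 209/40: the terms are on the order of 1/m³, so the series converges absolutely by comparison with the p-series (p = 3 > 1).
Endpoint x = 191/40: the series is dominated by a constant times Σ 1/m³, which converges (p = 3 > 1).

[191/40, 209/40]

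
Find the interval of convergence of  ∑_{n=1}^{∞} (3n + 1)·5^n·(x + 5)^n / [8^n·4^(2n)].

The ratio of consecutive coefficients is [(3(n+1) + 1)/(3n + 1)] · 5/(8·16) → 5/128.
The series converges when 5/128 · |x + 5| < 1, giving R = 128/5.
Check x = 103/5: the terms do not tend to 0, so the series diverges.
Endpoint x = -153/5: the terms do not tend to 0, so the series diverges.

(-153/5, 103/5)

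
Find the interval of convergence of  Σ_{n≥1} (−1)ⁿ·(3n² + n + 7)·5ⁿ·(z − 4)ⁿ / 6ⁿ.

(14/5, 26/5)

Apply the ratio test: |a_{n+1}| / |a_n| = [(3(n+1)² + (n+1) + 7)/(3n² + n + 7)] · 5/6, which tends to 5/6 as n → ∞.
Convergence for |z − 4| · 5/6 < 1, i.e. |z − 4| < 6/5. So R = 6/5.
Endpoint z = 26/5: the terms do not tend to 0, so the series diverges.
Endpoint z = 14/5: the n-th term does not approach 0; divergence by the term test.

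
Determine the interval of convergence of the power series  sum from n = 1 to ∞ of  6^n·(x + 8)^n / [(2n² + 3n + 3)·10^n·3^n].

[-13, -3]

Ratio test: |a_{n+1}/a_n| = [(2n² + 3n + 3)/(2(n+1)² + 3(n+1) + 3)] · 6/(10·3) → 1/5 as n → ∞.
Convergence for |x + 8| · 1/5 < 1, i.e. |x + 8| < 5. So R = 5.
At x = -3: the series is dominated by a constant times Σ 1/n², which converges (p = 2 > 1).
Check x = -13: the terms are on the order of 1/n², so the series converges absolutely by comparison with the p-series (p = 2 > 1).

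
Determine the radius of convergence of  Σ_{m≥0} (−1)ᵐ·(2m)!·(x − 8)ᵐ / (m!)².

R = 1/4

Ratio test: |a_{m+1}/a_m| = (2m+1)·(2m+2)/(m+1)² → 4 as m → ∞.
The series converges when 4 · |x − 8| < 1, giving R = 1/4.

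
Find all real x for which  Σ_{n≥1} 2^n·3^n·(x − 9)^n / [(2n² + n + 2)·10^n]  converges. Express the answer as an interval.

The ratio of consecutive coefficients is [(2n² + n + 2)/(2(n+1)² + (n+1) + 2)] · 2·3/10 → 3/5.
Thus R = 1/(3/5) = 5/3.
Check x = 32/3: the series is dominated by a constant times Σ 1/n², which converges (p = 2 > 1).
When x = 22/3, the terms are on the order of 1/n², so the series converges absolutely by comparison with the p-series (p = 2 > 1).

[22/3, 32/3]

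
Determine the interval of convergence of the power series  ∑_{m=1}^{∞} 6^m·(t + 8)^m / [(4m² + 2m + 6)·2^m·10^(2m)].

By the ratio test, |a_{m+1}/a_m| = [(4m² + 2m + 6)/(4(m+1)² + 2(m+1) + 6)] · 6/(2·100) → 3/100.
Convergence for |t + 8| · 3/100 < 1, i.e. |t + 8| < 100/3. So R = 100/3.
Check t = 76/3: the series is dominated by a constant times Σ 1/m², which converges (p = 2 > 1).
Check t = -124/3: the series is dominated by a constant times Σ 1/m², which converges (p = 2 > 1).

[-124/3, 76/3]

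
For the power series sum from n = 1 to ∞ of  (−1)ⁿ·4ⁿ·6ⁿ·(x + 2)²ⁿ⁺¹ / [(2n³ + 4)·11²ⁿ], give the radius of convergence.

Apply the ratio test: |a_{n+1}| / |a_n| = [(2n³ + 4)/(2(n+1)³ + 4)] · 4·6/121, which tends to 24/121 as n → ∞.
Successive powers of (x + 2) differ by 2, so the series converges when |x + 2|² · 24/121 < 1, i.e. |x + 2| < √(121/24). So R = 11√6/12.

R = 11√6/12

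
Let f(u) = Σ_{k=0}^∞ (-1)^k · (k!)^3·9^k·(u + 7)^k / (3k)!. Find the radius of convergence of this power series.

R = 3

By the ratio test, |a_{k+1}/a_k| = (k+1)³/[(3k+1)·(3k+2)·(3k+3)] · 9 → 1/3.
The series converges when 1/3 · |u + 7| < 1, giving R = 3.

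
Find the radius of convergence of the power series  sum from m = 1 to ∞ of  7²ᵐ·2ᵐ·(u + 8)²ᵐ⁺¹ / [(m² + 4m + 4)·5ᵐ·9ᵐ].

R = 3√10/14

By the ratio test, |a_{m+1}/a_m| = [(m² + 4m + 4)/((m+1)² + 4(m+1) + 4)] · 49·2/(5·9) → 98/45.
Writing y = (u + 8)², the series in y has radius 45/98, so |u + 8| < √(45/98) and R = 3√10/14.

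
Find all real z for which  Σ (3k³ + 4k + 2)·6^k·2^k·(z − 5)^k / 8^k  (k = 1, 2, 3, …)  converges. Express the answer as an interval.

(13/3, 17/3)

Apply the ratio test: |a_{k+1}| / |a_k| = [(3(k+1)³ + 4(k+1) + 2)/(3k³ + 4k + 2)] · 6·2/8, which tends to 3/2 as k → ∞.
Convergence for |z − 5| · 3/2 < 1, i.e. |z − 5| < 2/3. So R = 2/3.
When z = 17/3, the terms have absolute value of order k³, which does not tend to 0, so the series diverges by the divergence test.
When z = 13/3, the terms have absolute value of order k³, which does not tend to 0, so the series diverges by the divergence test.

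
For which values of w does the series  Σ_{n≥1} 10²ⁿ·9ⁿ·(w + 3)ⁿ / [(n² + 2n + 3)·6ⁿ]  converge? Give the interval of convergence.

[-451/150, -449/150]

The ratio of consecutive coefficients is [(n² + 2n + 3)/((n+1)² + 2(n+1) + 3)] · 100·9/6 → 150.
Thus R = 1/(150) = 1/150.
At w = -449/150: the terms are on the order of 1/n², so the series converges absolutely by comparison with the p-series (p = 2 > 1).
Check w = -451/150: the terms are on the order of 1/n², so the series converges absolutely by comparison with the p-series (p = 2 > 1).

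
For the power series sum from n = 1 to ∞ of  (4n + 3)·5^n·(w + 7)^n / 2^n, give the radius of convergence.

Ratio test: |a_{n+1}/a_n| = [(4(n+1) + 3)/(4n + 3)] · 5/2 → 5/2 as n → ∞.
Convergence for |w + 7| · 5/2 < 1, i.e. |w + 7| < 2/5. So R = 2/5.

R = 2/5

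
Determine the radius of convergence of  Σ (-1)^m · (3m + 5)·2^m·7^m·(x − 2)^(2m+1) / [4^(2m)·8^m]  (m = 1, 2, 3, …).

Apply the ratio test: |a_{m+1}| / |a_m| = [(3(m+1) + 5)/(3m + 5)] · 2·7/(16·8), which tends to 7/64 as m → ∞.
Since the exponent of (x − 2) increases by 2 each term, convergence requires |x − 2|² < 64/7, hence R = 8√7/7.

R = 8√7/7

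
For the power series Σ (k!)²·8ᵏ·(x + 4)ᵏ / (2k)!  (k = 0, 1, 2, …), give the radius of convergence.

R = 1/2

The ratio of consecutive coefficients is (k+1)²/[(2k+1)·(2k+2)] · 8 → 2.
Thus R = 1/(2) = 1/2.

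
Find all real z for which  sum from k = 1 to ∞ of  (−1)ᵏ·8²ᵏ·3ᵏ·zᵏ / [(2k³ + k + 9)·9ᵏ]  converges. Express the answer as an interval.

[-3/64, 3/64]

Ratio test: |a_{k+1}/a_k| = [(2k³ + k + 9)/(2(k+1)³ + (k+1) + 9)] · 64·3/9 → 64/3 as k → ∞.
Hence the series converges for |z| < 1/(64/3) = 3/64, so the radius of convergence is 3/64.
At z = 3/64: the terms are on the order of 1/k³, so the series converges absolutely by comparison with the p-series (p = 3 > 1).
At z = -3/64: the series is dominated by a constant times Σ 1/k³, which converges (p = 3 > 1).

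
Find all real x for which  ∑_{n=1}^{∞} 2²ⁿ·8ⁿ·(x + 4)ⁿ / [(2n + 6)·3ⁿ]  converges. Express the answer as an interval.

By the ratio test, |a_{n+1}/a_n| = [(2n + 6)/(2(n+1) + 6)] · 4·8/3 → 32/3.
Convergence for |x + 4| · 32/3 < 1, i.e. |x + 4| < 3/32. So R = 3/32.
Endpoint x = -125/32: the terms behave like c/n; limit comparison with the harmonic series gives divergence.
When x = -131/32, an alternating series whose terms decrease to 0 in absolute value, so it converges by the Leibniz criterion.

[-131/32, -125/32)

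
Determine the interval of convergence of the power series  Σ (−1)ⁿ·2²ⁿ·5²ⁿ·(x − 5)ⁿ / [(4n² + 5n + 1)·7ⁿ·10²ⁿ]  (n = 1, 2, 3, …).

[-2, 12]

The ratio of consecutive coefficients is [(4n² + 5n + 1)/(4(n+1)² + 5(n+1) + 1)] · 4·25/(7·100) → 1/7.
Hence the series converges for |x − 5| < 1/(1/7) = 7, so the radius of convergence is 7.
Check x = 12: the terms are on the order of 1/n², so the series converges absolutely by comparison with the p-series (p = 2 > 1).
At x = -2: the terms are on the order of 1/n², so the series converges absolutely by comparison with the p-series (p = 2 > 1).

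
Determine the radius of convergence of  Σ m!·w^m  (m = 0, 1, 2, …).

R = 0

The ratio of consecutive coefficients is (m+1) → ∞.
Since the ratio → ∞, the series diverges for every w ≠ 0, and R = 0.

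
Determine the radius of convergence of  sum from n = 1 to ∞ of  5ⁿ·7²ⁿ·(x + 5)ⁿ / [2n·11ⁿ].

The ratio of consecutive coefficients is [2n/2(n+1)] · 5·49/11 → 245/11.
Hence the series converges for |x + 5| < 1/(245/11) = 11/245, so the radius of convergence is 11/245.

R = 11/245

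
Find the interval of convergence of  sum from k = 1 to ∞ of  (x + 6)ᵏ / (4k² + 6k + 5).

Apply the ratio test: |a_{k+1}| / |a_k| = (4k² + 6k + 5)/(4(k+1)² + 6(k+1) + 5), which tends to 1 as k → ∞.
Convergence for |x + 6| < 1, so R = 1.
Check x = -5: absolute convergence follows by limit comparison with Σ 1/k².
Check x = -7: the series is dominated by a constant times Σ 1/k², which converges (p = 2 > 1).

[-7, -5]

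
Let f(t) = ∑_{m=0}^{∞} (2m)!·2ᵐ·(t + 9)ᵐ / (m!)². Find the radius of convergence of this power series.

The ratio of consecutive coefficients is (2m+1)·(2m+2)/(m+1)² · 2 → 8.
The series converges when 8 · |t + 9| < 1, giving R = 1/8.

R = 1/8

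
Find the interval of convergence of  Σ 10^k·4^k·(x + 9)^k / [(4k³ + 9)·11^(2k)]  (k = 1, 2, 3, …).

[-481/40, -239/40]

The ratio of consecutive coefficients is [(4k³ + 9)/(4(k+1)³ + 9)] · 10·4/121 → 40/121.
Thus R = 1/(40/121) = 121/40.
When x = -239/40, the terms are on the order of 1/k³, so the series converges absolutely by comparison with the p-series (p = 3 > 1).
At x = -481/40: the terms are on the order of 1/k³, so the series converges absolutely by comparison with the p-series (p = 3 > 1).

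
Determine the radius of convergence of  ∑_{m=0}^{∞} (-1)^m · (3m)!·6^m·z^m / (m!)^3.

R = 1/162

By the ratio test, |a_{m+1}/a_m| = (3m+1)·(3m+2)·(3m+3)/(m+1)³ · 6 → 162.
Hence the series converges for |z| < 1/(162) = 1/162, so the radius of convergence is 1/162.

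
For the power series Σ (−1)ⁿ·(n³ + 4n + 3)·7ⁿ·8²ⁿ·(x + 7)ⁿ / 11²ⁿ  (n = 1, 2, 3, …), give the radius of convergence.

R = 121/448

By the ratio test, |a_{n+1}/a_n| = [((n+1)³ + 4(n+1) + 3)/(n³ + 4n + 3)] · 7·64/121 → 448/121.
The series converges when 448/121 · |x + 7| < 1, giving R = 121/448.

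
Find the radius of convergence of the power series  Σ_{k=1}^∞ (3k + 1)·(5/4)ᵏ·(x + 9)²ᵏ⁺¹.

R = 2√5/5

The ratio of consecutive coefficients is [(3(k+1) + 1)/(3k + 1)] · 5/4 → 5/4.
Writing y = (x + 9)², the series in y has radius 4/5, so |x + 9| < √(4/5) and R = 2√5/5.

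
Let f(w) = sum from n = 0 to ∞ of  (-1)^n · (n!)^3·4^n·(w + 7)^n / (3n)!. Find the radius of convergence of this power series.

By the ratio test, |a_{n+1}/a_n| = (n+1)³/[(3n+1)·(3n+2)·(3n+3)] · 4 → 4/27.
Convergence for |w + 7| · 4/27 < 1, i.e. |w + 7| < 27/4. So R = 27/4.

R = 27/4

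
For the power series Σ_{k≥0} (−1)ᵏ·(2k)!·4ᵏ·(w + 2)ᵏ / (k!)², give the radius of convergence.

Apply the ratio test: |a_{k+1}| / |a_k| = (2k+1)·(2k+2)/(k+1)² · 4, which tends to 16 as k → ∞.
Convergence for |w + 2| · 16 < 1, i.e. |w + 2| < 1/16. So R = 1/16.

R = 1/16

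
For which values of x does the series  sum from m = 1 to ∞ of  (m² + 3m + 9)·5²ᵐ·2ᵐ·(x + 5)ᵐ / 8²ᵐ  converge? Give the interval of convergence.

The ratio of consecutive coefficients is [((m+1)² + 3(m+1) + 9)/(m² + 3m + 9)] · 25·2/64 → 25/32.
The series converges when 25/32 · |x + 5| < 1, giving R = 32/25.
When x = -93/25, the m-th term does not approach 0; divergence by the term test.
When x = -157/25, the terms have absolute value of order m², which does not tend to 0, so the series diverges by the divergence test.

(-157/25, -93/25)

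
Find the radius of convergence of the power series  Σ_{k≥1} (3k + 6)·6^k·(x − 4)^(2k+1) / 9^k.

The ratio of consecutive coefficients is [(3(k+1) + 6)/(3k + 6)] · 6/9 → 2/3.
Successive powers of (x − 4) differ by 2, so the series converges when |x − 4|² · 2/3 < 1, i.e. |x − 4| < √(3/2). So R = √6/2.

R = √6/2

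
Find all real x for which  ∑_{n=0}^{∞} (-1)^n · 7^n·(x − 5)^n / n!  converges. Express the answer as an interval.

(−∞, ∞)

Ratio test: |a_{n+1}/a_n| = 7 · 1/(n+1) → 0 as n → ∞.
Since the limit is 0 < 1 for every x, the series converges on all of ℝ and R = ∞.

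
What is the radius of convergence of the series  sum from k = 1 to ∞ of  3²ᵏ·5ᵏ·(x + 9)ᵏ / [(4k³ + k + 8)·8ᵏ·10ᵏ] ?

Ratio test: |a_{k+1}/a_k| = [(4k³ + k + 8)/(4(k+1)³ + (k+1) + 8)] · 9·5/(8·10) → 9/16 as k → ∞.
The series converges when 9/16 · |x + 9| < 1, giving R = 16/9.

R = 16/9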